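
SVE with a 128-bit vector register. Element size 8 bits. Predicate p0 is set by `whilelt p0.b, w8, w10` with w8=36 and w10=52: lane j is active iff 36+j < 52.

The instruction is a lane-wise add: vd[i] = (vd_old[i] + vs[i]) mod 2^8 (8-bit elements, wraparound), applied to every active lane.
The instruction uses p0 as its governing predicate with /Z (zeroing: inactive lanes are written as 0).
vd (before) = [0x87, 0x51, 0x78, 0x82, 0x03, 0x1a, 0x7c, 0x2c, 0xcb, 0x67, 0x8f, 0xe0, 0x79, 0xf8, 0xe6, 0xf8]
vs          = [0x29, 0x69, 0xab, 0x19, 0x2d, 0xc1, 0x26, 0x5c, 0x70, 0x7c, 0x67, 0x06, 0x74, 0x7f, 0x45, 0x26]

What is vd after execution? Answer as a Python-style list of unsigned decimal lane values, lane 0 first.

vd = [176, 186, 35, 155, 48, 219, 162, 136, 59, 227, 246, 230, 237, 119, 43, 30]

register lanes = 128/8 = 16
whilelt: lane j active iff 36+j < 52 → j < 16 → 16 active
vd[0] add(0x87,0x29) -> 0xb0
vd[1] add(0x51,0x69) -> 0xba
vd[2] add(0x78,0xab) -> 0x23
vd[3] add(0x82,0x19) -> 0x9b
vd[4] add(0x03,0x2d) -> 0x30
vd[5] add(0x1a,0xc1) -> 0xdb
vd[6] add(0x7c,0x26) -> 0xa2
vd[7] add(0x2c,0x5c) -> 0x88
vd[8] add(0xcb,0x70) -> 0x3b
vd[9] add(0x67,0x7c) -> 0xe3
vd[10] add(0x8f,0x67) -> 0xf6
vd[11] add(0xe0,0x06) -> 0xe6
vd[12] add(0x79,0x74) -> 0xed
vd[13] add(0xf8,0x7f) -> 0x77
vd[14] add(0xe6,0x45) -> 0x2b
vd[15] add(0xf8,0x26) -> 0x1e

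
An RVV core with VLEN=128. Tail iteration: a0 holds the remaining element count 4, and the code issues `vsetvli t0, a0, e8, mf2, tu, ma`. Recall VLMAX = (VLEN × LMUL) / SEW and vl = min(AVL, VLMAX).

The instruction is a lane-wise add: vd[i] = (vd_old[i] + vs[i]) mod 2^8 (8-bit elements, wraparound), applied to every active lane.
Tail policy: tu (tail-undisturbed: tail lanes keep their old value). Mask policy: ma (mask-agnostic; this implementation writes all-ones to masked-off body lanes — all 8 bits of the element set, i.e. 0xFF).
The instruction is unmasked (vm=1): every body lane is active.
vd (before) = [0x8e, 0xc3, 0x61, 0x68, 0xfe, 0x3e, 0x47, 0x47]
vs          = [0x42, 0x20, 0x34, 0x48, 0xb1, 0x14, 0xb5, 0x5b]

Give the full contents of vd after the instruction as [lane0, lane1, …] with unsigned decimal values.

lanes per group: 128·1/2/8 = 8
AVL=4 ≤ VLMAX=8, so vl = 4
vd[0] add(0x8e,0x42) -> 0xd0
vd[1] add(0xc3,0x20) -> 0xe3
vd[2] add(0x61,0x34) -> 0x95
vd[3] add(0x68,0x48) -> 0xb0
vd[4] tail/keep -> 0xfe
vd[5] tail/keep -> 0x3e
vd[6] tail/keep -> 0x47
vd[7] tail/keep -> 0x47

vd = [208, 227, 149, 176, 254, 62, 71, 71]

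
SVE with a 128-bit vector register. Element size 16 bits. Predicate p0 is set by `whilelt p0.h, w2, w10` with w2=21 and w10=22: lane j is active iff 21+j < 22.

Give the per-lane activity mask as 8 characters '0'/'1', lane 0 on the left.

predicate = 10000000

lane count: 128 div 16 = 8
p0[j] = (21+j < 22); true for j=0..0 → 1 lanes set
bits (lane 0 leftmost): 10000000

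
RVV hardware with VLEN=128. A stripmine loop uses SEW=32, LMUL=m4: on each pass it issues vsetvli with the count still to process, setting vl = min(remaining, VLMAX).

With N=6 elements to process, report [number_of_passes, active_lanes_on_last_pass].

VLMAX = (128 × 4) / 32 = 16 lanes
iterations = ceil(6/16) = 1; final-pass vl = 6

[iterations, last_vl] = [1, 6]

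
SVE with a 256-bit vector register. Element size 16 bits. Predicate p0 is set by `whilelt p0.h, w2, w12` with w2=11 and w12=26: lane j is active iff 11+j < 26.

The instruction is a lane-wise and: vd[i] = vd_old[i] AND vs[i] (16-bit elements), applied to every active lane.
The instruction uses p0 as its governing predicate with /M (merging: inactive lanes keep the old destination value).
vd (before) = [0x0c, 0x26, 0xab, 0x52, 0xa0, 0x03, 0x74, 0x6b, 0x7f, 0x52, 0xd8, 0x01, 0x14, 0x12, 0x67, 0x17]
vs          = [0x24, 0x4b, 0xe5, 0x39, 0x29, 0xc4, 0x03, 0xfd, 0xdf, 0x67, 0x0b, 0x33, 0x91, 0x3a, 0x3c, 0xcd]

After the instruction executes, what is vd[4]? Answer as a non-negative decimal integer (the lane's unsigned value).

vd[4] = 32

register lanes = 256/16 = 16
p0[j] = (11+j < 26); true for j=0..14 → 15 lanes set
vd[0] and(0x0c,0x24) -> 0x04
vd[1] and(0x26,0x4b) -> 0x02
vd[2] and(0xab,0xe5) -> 0xa1
vd[3] and(0x52,0x39) -> 0x10
vd[4] and(0xa0,0x29) -> 0x20
vd[5] and(0x03,0xc4) -> 0x00
vd[6] and(0x74,0x03) -> 0x00
vd[7] and(0x6b,0xfd) -> 0x69
vd[8] and(0x7f,0xdf) -> 0x5f
vd[9] and(0x52,0x67) -> 0x42
vd[10] and(0xd8,0x0b) -> 0x08
vd[11] and(0x01,0x33) -> 0x01
vd[12] and(0x14,0x91) -> 0x10
vd[13] and(0x12,0x3a) -> 0x12
vd[14] and(0x67,0x3c) -> 0x24
vd[15] tail/keep -> 0x17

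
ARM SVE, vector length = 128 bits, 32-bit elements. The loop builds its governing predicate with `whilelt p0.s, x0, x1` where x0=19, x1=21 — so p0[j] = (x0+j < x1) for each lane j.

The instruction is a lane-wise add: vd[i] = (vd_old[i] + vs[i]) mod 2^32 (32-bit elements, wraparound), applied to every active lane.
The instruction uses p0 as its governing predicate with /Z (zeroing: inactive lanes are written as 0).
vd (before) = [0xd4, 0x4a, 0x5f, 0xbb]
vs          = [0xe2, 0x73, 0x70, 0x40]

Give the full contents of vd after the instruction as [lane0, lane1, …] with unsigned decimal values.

register lanes = 128/32 = 4
p0[j] = (19+j < 21); true for j=0..1 → 2 lanes set
[0] add(0xd4,0xe2) = 0x1b6
[1] add(0x4a,0x73) = 0xbd
[2] tail/zero = 0x00
[3] tail/zero = 0x00

vd = [438, 189, 0, 0]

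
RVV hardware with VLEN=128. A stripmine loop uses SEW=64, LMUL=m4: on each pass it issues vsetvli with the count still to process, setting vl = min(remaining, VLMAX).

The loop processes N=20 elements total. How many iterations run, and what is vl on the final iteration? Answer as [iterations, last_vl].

lanes per group: 128·4/64 = 8
20 elements at 8/iter → 3 passes, remainder 4 on the last

[iterations, last_vl] = [3, 4]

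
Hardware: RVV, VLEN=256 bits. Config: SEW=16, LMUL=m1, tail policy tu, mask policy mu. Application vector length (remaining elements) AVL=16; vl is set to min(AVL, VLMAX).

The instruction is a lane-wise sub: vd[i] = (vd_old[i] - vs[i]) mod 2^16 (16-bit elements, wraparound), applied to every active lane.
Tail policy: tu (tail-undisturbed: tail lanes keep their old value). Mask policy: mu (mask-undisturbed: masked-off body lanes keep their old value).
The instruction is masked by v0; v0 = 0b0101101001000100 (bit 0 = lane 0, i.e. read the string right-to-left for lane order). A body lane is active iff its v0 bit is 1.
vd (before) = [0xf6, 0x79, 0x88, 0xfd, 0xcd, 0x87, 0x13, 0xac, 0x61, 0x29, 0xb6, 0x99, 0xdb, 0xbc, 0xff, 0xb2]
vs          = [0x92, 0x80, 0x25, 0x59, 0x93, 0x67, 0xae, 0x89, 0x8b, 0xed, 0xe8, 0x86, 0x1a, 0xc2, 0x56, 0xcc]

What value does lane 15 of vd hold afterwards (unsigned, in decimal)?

vd[15] = 178

VLMAX = VLEN×LMUL/SEW = 256×1/16 = 16
AVL=16 ≤ VLMAX=16, so vl = 16
lane  0: mask-off/keep ⇒ 0xf6
lane  1: mask-off/keep ⇒ 0x79
lane  2: sub(0x88,0x25) ⇒ 0x63
lane  3: mask-off/keep ⇒ 0xfd
lane  4: mask-off/keep ⇒ 0xcd
lane  5: mask-off/keep ⇒ 0x87
lane  6: sub(0x13,0xae) ⇒ 0xff65
lane  7: mask-off/keep ⇒ 0xac
lane  8: mask-off/keep ⇒ 0x61
lane  9: sub(0x29,0xed) ⇒ 0xff3c
lane 10: mask-off/keep ⇒ 0xb6
lane 11: sub(0x99,0x86) ⇒ 0x13
lane 12: sub(0xdb,0x1a) ⇒ 0xc1
lane 13: mask-off/keep ⇒ 0xbc
lane 14: sub(0xff,0x56) ⇒ 0xa9
lane 15: mask-off/keep ⇒ 0xb2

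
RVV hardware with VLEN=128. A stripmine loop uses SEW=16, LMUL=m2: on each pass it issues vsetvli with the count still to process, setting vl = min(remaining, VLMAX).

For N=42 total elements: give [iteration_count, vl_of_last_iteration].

lanes per group: 128·2/16 = 16
42 elements at 16/iter → 3 passes, remainder 10 on the last

[iterations, last_vl] = [3, 10]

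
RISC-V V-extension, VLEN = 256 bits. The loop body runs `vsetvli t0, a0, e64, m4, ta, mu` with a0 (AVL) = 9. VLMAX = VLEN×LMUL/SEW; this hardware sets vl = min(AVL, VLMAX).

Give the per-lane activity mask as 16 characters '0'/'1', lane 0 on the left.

predicate = 1111111110000000

VLMAX = VLEN×LMUL/SEW = 256×4/64 = 16
AVL=9 ≤ VLMAX=16, so vl = 9
bits (lane 0 leftmost): 1111111110000000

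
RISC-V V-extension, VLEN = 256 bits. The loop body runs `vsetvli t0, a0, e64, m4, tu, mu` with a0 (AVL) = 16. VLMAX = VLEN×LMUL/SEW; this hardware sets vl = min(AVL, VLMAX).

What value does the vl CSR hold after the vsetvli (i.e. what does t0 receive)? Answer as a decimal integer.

lanes per group: 256·4/64 = 16
vl = min(AVL, VLMAX) = min(16, 16) = 16

vl = 16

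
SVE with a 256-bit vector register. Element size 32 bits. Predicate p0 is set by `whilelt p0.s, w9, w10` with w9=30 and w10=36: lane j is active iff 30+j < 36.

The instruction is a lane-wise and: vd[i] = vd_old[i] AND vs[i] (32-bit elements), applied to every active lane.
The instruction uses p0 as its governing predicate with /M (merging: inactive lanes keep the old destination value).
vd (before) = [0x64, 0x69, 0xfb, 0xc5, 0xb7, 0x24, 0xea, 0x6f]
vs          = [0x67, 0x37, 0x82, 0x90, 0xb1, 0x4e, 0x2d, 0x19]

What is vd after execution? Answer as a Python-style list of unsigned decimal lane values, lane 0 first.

register lanes = 256/32 = 8
whilelt: lane j active iff 30+j < 36 → j < 6 → 6 active
lane  0: and(0x64,0x67) ⇒ 0x64
lane  1: and(0x69,0x37) ⇒ 0x21
lane  2: and(0xfb,0x82) ⇒ 0x82
lane  3: and(0xc5,0x90) ⇒ 0x80
lane  4: and(0xb7,0xb1) ⇒ 0xb1
lane  5: and(0x24,0x4e) ⇒ 0x04
lane  6: tail/keep ⇒ 0xea
lane  7: tail/keep ⇒ 0x6f

vd = [100, 33, 130, 128, 177, 4, 234, 111]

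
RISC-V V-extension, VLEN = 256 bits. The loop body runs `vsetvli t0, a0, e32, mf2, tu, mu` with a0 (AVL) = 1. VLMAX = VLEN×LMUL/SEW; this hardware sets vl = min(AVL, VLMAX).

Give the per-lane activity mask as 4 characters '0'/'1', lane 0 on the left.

predicate = 1000

VLMAX = (256 × 1/2) / 32 = 4 lanes
vl ← min(1, 4) = 1
bits (lane 0 leftmost): 1000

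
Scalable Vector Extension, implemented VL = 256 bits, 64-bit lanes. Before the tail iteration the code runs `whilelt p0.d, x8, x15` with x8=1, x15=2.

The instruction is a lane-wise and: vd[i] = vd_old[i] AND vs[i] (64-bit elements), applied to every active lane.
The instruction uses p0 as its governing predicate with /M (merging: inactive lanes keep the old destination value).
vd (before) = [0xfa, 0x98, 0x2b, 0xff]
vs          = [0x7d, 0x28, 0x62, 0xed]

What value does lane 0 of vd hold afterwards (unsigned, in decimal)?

vd[0] = 120

register lanes = 256/64 = 4
whilelt: lane j active iff 1+j < 2 → j < 1 → 1 active
[0] and(0xfa,0x7d) = 0x78
[1] tail/keep = 0x98
[2] tail/keep = 0x2b
[3] tail/keep = 0xff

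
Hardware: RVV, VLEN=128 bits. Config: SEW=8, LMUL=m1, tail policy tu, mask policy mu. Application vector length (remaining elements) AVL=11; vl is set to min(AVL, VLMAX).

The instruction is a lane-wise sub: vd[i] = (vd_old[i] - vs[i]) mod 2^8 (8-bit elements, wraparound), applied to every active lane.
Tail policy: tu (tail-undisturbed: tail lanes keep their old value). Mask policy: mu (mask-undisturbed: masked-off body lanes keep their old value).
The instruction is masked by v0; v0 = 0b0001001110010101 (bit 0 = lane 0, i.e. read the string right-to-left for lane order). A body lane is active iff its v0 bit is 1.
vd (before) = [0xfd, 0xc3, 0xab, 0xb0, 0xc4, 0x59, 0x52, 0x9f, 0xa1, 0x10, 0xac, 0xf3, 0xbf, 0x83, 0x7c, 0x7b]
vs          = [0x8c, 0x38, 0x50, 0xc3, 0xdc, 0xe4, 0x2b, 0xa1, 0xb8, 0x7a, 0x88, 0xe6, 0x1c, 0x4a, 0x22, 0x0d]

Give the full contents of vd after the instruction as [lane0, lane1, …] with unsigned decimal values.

vd = [113, 195, 91, 176, 232, 89, 82, 254, 233, 150, 172, 243, 191, 131, 124, 123]

lanes per group: 128·1/8 = 16
AVL=11 ≤ VLMAX=16, so vl = 11
vd[0] sub(0xfd,0x8c) -> 0x71
vd[1] mask-off/keep -> 0xc3
vd[2] sub(0xab,0x50) -> 0x5b
vd[3] mask-off/keep -> 0xb0
vd[4] sub(0xc4,0xdc) -> 0xe8
vd[5] mask-off/keep -> 0x59
vd[6] mask-off/keep -> 0x52
vd[7] sub(0x9f,0xa1) -> 0xfe
vd[8] sub(0xa1,0xb8) -> 0xe9
vd[9] sub(0x10,0x7a) -> 0x96
vd[10] mask-off/keep -> 0xac
vd[11] tail/keep -> 0xf3
vd[12] tail/keep -> 0xbf
vd[13] tail/keep -> 0x83
vd[14] tail/keep -> 0x7c
vd[15] tail/keep -> 0x7b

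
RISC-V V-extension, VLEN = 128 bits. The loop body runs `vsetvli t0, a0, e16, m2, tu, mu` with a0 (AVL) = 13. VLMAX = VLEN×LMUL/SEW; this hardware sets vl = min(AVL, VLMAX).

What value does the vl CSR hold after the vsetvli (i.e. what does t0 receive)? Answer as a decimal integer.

VLMAX = (128 × 2) / 16 = 16 lanes
vl ← min(13, 16) = 13

vl = 13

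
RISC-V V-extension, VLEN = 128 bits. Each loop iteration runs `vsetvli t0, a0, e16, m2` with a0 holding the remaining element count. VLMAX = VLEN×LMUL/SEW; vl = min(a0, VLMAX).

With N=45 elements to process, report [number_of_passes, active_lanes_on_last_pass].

VLMAX = VLEN×LMUL/SEW = 128×2/16 = 16
iterations = ceil(45/16) = 3; final-pass vl = 13

[iterations, last_vl] = [3, 13]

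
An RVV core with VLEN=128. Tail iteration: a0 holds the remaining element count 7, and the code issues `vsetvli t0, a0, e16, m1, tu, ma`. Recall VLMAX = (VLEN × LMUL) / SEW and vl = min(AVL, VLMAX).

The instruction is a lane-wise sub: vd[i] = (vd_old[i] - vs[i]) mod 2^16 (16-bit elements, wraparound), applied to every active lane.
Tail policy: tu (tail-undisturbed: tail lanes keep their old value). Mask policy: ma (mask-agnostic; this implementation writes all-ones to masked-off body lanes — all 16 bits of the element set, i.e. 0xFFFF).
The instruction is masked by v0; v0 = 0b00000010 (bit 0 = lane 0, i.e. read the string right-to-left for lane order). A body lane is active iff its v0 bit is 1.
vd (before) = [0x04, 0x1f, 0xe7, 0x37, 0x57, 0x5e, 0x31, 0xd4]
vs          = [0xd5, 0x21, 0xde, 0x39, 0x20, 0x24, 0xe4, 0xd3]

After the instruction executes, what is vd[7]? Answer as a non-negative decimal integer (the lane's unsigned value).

vd[7] = 212

VLMAX = VLEN×LMUL/SEW = 128×1/16 = 8
vl ← min(7, 8) = 7
[0] mask-off/ones = 0xffff
[1] sub(0x1f,0x21) = 0xfffe
[2] mask-off/ones = 0xffff
[3] mask-off/ones = 0xffff
[4] mask-off/ones = 0xffff
[5] mask-off/ones = 0xffff
[6] mask-off/ones = 0xffff
[7] tail/keep = 0xd4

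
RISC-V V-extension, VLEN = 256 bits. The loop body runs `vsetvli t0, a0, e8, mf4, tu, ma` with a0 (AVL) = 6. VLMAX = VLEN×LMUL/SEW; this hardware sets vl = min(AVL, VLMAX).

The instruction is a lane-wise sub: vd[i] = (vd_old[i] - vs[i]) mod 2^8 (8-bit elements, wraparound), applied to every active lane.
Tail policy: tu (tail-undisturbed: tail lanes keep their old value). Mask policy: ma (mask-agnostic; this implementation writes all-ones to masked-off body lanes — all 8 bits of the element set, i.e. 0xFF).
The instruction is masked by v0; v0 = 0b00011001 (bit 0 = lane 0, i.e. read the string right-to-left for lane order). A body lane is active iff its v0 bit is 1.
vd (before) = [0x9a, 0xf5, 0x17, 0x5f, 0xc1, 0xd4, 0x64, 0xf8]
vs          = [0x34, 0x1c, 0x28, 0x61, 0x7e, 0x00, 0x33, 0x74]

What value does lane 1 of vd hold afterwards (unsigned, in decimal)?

vd[1] = 255

lanes per group: 256·1/4/8 = 8
AVL=6 ≤ VLMAX=8, so vl = 6
  i=0: sub(0x9a,0x34) → 102
  i=1: mask-off/ones → 255
  i=2: mask-off/ones → 255
  i=3: sub(0x5f,0x61) → 254
  i=4: sub(0xc1,0x7e) → 67
  i=5: mask-off/ones → 255
  i=6: tail/keep → 100
  i=7: tail/keep → 248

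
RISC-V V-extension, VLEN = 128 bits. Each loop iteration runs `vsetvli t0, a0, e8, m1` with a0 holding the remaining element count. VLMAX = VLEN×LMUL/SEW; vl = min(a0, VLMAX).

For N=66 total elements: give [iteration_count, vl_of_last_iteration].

VLMAX = (128 × 1) / 8 = 16 lanes
N=66: ⌈66/16⌉ = 5 iters; last vl = 66 − 4×16 = 2

[iterations, last_vl] = [5, 2]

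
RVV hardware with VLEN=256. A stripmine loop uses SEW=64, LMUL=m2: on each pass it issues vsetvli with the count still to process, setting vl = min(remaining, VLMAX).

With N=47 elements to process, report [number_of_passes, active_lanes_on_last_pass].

VLMAX = VLEN×LMUL/SEW = 256×2/64 = 8
47 elements at 8/iter → 6 passes, remainder 7 on the last

[iterations, last_vl] = [6, 7]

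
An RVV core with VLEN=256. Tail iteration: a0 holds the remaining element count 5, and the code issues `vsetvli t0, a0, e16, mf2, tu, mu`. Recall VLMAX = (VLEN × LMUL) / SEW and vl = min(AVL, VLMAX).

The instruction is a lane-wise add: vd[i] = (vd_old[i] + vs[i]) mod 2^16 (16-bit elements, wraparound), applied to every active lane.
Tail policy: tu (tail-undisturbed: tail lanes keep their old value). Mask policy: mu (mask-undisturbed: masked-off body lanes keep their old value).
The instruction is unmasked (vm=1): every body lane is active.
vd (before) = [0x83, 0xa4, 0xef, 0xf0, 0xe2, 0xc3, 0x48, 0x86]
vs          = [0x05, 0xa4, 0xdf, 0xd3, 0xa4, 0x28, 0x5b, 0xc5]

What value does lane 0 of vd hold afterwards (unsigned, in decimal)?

vd[0] = 136

lanes per group: 256·1/2/16 = 8
AVL=5 ≤ VLMAX=8, so vl = 5
[0] add(0x83,0x05) = 0x88
[1] add(0xa4,0xa4) = 0x148
[2] add(0xef,0xdf) = 0x1ce
[3] add(0xf0,0xd3) = 0x1c3
[4] add(0xe2,0xa4) = 0x186
[5] tail/keep = 0xc3
[6] tail/keep = 0x48
[7] tail/keep = 0x86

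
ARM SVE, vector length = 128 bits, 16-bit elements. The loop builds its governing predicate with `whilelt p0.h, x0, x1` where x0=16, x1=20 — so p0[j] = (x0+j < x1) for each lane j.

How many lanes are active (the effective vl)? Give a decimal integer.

vl = 4

128-bit reg / 16-bit elem → 8 lanes
whilelt: lane j active iff 16+j < 20 → j < 4 → 4 active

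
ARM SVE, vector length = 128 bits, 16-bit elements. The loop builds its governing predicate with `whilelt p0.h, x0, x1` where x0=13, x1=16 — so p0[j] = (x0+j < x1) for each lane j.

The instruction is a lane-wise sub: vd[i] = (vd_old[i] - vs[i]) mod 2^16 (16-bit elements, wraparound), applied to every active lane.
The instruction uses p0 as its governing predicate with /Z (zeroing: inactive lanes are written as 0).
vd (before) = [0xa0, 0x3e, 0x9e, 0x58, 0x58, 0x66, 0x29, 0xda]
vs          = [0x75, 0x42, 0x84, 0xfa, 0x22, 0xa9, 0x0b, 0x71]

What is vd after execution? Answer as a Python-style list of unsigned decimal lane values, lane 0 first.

lane count: 128 div 16 = 8
active while 13+j < 16, i.e. j ∈ [0,3) capped at 8 ⇒ 3
  i=0: sub(0xa0,0x75) → 43
  i=1: sub(0x3e,0x42) → 65532
  i=2: sub(0x9e,0x84) → 26
  i=3: tail/zero → 0
  i=4: tail/zero → 0
  i=5: tail/zero → 0
  i=6: tail/zero → 0
  i=7: tail/zero → 0

vd = [43, 65532, 26, 0, 0, 0, 0, 0]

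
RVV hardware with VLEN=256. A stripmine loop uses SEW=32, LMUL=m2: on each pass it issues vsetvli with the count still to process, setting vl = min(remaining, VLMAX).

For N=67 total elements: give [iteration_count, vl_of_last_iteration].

[iterations, last_vl] = [5, 3]

VLMAX = (256 × 2) / 32 = 16 lanes
N=67: ⌈67/16⌉ = 5 iters; last vl = 67 − 4×16 = 3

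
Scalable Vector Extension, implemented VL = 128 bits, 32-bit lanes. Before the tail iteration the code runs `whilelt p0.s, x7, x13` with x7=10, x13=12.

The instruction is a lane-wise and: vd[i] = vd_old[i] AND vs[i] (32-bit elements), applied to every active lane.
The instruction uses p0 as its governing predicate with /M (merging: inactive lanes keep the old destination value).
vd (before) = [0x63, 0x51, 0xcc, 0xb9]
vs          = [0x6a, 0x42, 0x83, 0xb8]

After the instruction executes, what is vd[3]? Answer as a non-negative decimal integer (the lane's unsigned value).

vd[3] = 185

lane count: 128 div 32 = 4
whilelt: lane j active iff 10+j < 12 → j < 2 → 2 active
[0] and(0x63,0x6a) = 0x62
[1] and(0x51,0x42) = 0x40
[2] tail/keep = 0xcc
[3] tail/keep = 0xb9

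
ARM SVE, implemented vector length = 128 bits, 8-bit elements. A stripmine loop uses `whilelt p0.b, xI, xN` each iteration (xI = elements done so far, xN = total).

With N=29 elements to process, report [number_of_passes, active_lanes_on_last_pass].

lane count: 128 div 8 = 16
29 elements at 16/iter → 2 passes, remainder 13 on the last

[iterations, last_vl] = [2, 13]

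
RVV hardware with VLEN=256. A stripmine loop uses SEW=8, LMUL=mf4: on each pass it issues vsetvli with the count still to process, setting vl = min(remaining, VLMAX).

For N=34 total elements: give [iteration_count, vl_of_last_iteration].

[iterations, last_vl] = [5, 2]

lanes per group: 256·1/4/8 = 8
iterations = ceil(34/8) = 5; final-pass vl = 2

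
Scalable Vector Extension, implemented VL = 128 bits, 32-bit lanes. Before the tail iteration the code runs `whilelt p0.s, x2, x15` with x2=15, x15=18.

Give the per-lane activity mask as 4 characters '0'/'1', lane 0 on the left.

128-bit reg / 32-bit elem → 4 lanes
active while 15+j < 18, i.e. j ∈ [0,3) capped at 4 ⇒ 3
bits (lane 0 leftmost): 1110

predicate = 1110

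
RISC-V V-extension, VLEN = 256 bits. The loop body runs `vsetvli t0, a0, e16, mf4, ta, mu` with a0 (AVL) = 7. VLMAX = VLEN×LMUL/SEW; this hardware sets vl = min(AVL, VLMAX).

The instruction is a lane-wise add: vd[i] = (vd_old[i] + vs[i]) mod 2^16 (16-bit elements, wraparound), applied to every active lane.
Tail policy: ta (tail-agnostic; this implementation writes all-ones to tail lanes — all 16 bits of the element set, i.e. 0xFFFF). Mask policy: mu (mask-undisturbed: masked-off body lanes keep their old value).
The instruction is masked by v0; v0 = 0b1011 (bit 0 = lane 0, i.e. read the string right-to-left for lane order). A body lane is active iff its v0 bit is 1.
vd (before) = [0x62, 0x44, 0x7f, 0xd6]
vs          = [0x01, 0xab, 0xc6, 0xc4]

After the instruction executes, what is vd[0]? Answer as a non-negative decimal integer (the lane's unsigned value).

vd[0] = 99

VLMAX = (256 × 1/4) / 16 = 4 lanes
vl ← min(7, 4) = 4
vd[0] add(0x62,0x01) -> 0x63
vd[1] add(0x44,0xab) -> 0xef
vd[2] mask-off/keep -> 0x7f
vd[3] add(0xd6,0xc4) -> 0x19a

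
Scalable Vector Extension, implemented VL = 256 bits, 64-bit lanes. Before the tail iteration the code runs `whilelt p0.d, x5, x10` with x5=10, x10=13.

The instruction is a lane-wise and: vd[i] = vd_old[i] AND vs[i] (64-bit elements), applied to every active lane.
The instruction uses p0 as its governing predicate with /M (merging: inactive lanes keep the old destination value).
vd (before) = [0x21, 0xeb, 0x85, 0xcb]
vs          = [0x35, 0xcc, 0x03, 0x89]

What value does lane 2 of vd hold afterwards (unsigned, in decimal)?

vd[2] = 1

256-bit reg / 64-bit elem → 4 lanes
whilelt: lane j active iff 10+j < 13 → j < 3 → 3 active
  i=0: and(0x21,0x35) → 33
  i=1: and(0xeb,0xcc) → 200
  i=2: and(0x85,0x03) → 1
  i=3: tail/keep → 203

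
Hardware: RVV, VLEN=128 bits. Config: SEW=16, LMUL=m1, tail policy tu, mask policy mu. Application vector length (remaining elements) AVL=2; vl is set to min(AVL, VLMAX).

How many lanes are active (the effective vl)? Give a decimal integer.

vl = 2

lanes per group: 128·1/16 = 8
AVL=2 ≤ VLMAX=8, so vl = 2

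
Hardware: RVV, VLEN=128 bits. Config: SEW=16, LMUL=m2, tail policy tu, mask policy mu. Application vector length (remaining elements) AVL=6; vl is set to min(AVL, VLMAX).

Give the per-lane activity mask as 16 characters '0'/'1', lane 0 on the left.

predicate = 1111110000000000

VLMAX = VLEN×LMUL/SEW = 128×2/16 = 16
vl ← min(6, 16) = 6
bits (lane 0 leftmost): 1111110000000000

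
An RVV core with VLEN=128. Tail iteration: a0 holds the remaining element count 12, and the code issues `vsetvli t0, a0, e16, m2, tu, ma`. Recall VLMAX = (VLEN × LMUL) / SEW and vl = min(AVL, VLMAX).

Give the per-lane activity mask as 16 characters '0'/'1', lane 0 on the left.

VLMAX = VLEN×LMUL/SEW = 128×2/16 = 16
vl = min(AVL, VLMAX) = min(12, 16) = 12
bits (lane 0 leftmost): 1111111111110000

predicate = 1111111111110000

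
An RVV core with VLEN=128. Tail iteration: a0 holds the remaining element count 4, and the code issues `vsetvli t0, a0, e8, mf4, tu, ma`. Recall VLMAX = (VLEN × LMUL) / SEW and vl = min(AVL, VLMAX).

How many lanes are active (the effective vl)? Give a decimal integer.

vl = 4

VLMAX = VLEN×LMUL/SEW = 128×1/4/8 = 4
vl ← min(4, 4) = 4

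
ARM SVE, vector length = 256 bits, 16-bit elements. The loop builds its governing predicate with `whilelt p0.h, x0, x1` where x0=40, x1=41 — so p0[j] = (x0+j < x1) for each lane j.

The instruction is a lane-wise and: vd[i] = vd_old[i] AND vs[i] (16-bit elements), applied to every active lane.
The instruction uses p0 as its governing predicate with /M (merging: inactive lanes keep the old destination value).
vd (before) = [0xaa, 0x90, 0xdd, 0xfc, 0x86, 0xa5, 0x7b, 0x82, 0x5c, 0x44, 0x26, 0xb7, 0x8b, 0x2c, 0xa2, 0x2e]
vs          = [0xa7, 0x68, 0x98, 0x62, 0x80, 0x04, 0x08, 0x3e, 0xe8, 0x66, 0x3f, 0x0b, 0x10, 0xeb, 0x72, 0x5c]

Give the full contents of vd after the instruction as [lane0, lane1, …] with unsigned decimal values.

register lanes = 256/16 = 16
whilelt: lane j active iff 40+j < 41 → j < 1 → 1 active
  i=0: and(0xaa,0xa7) → 162
  i=1: tail/keep → 144
  i=2: tail/keep → 221
  i=3: tail/keep → 252
  i=4: tail/keep → 134
  i=5: tail/keep → 165
  i=6: tail/keep → 123
  i=7: tail/keep → 130
  i=8: tail/keep → 92
  i=9: tail/keep → 68
  i=10: tail/keep → 38
  i=11: tail/keep → 183
  i=12: tail/keep → 139
  i=13: tail/keep → 44
  i=14: tail/keep → 162
  i=15: tail/keep → 46

vd = [162, 144, 221, 252, 134, 165, 123, 130, 92, 68, 38, 183, 139, 44, 162, 46]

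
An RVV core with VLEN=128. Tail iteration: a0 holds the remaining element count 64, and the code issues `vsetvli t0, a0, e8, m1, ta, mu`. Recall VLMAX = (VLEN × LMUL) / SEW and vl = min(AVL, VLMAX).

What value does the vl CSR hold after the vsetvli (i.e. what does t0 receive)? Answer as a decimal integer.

VLMAX = VLEN×LMUL/SEW = 128×1/8 = 16
vl ← min(64, 16) = 16

vl = 16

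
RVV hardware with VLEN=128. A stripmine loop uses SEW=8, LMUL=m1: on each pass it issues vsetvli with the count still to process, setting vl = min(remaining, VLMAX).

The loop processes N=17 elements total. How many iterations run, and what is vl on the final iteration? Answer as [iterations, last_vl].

VLMAX = VLEN×LMUL/SEW = 128×1/8 = 16
iterations = ceil(17/16) = 2; final-pass vl = 1

[iterations, last_vl] = [2, 1]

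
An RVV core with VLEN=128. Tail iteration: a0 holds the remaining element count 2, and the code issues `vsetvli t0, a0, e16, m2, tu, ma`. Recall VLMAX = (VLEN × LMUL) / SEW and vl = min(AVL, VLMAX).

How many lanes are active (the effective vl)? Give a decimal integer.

VLMAX = VLEN×LMUL/SEW = 128×2/16 = 16
AVL=2 ≤ VLMAX=16, so vl = 2

vl = 2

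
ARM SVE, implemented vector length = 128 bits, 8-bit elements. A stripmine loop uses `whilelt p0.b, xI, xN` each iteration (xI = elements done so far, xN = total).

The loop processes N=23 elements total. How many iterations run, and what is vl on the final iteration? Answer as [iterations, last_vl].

[iterations, last_vl] = [2, 7]

128-bit reg / 8-bit elem → 16 lanes
23 elements at 16/iter → 2 passes, remainder 7 on the last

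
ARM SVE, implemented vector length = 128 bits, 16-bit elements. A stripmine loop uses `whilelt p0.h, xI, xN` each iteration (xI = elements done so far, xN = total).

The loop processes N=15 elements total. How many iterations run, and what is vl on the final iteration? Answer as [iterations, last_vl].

[iterations, last_vl] = [2, 7]

register lanes = 128/16 = 8
N=15: ⌈15/8⌉ = 2 iters; last vl = 15 − 1×8 = 7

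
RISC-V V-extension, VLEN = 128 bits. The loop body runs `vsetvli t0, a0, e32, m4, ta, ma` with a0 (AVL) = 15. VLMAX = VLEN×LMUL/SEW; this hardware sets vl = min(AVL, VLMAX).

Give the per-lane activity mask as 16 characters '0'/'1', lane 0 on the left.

lanes per group: 128·4/32 = 16
AVL=15 ≤ VLMAX=16, so vl = 15
bits (lane 0 leftmost): 1111111111111110

predicate = 1111111111111110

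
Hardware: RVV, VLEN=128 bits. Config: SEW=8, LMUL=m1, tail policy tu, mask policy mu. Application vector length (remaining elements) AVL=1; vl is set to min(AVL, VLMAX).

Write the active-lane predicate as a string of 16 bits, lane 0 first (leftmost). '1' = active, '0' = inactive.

VLMAX = VLEN×LMUL/SEW = 128×1/8 = 16
AVL=1 ≤ VLMAX=16, so vl = 1
bits (lane 0 leftmost): 1000000000000000

predicate = 1000000000000000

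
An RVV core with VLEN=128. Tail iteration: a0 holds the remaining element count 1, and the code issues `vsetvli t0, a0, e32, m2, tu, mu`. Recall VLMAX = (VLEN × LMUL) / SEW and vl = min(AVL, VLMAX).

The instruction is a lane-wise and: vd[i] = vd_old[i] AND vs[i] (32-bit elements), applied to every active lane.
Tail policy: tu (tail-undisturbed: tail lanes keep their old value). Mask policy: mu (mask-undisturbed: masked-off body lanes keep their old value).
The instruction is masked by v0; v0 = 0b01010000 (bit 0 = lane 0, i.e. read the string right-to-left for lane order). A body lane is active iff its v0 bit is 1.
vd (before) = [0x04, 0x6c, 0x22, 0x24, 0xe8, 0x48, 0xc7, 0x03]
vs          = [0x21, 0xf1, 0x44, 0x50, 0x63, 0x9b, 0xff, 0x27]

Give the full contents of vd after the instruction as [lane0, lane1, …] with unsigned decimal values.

lanes per group: 128·2/32 = 8
vl = min(AVL, VLMAX) = min(1, 8) = 1
[0] mask-off/keep = 0x04
[1] tail/keep = 0x6c
[2] tail/keep = 0x22
[3] tail/keep = 0x24
[4] tail/keep = 0xe8
[5] tail/keep = 0x48
[6] tail/keep = 0xc7
[7] tail/keep = 0x03

vd = [4, 108, 34, 36, 232, 72, 199, 3]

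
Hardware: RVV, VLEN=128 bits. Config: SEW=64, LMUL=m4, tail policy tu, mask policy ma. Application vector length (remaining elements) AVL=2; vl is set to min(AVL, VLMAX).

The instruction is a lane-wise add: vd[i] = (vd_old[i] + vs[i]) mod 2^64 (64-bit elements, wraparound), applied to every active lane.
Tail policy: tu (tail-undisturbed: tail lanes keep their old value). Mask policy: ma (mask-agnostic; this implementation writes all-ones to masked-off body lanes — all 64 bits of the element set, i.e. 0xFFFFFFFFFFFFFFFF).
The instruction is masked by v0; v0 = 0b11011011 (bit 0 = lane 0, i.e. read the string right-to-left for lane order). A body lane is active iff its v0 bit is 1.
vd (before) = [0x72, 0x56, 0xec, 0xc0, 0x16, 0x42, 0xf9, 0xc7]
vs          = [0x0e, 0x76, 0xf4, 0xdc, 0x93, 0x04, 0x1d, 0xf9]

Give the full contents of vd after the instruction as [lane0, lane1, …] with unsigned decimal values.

VLMAX = VLEN×LMUL/SEW = 128×4/64 = 8
vl ← min(2, 8) = 2
  i=0: add(0x72,0x0e) → 128
  i=1: add(0x56,0x76) → 204
  i=2: tail/keep → 236
  i=3: tail/keep → 192
  i=4: tail/keep → 22
  i=5: tail/keep → 66
  i=6: tail/keep → 249
  i=7: tail/keep → 199

vd = [128, 204, 236, 192, 22, 66, 249, 199]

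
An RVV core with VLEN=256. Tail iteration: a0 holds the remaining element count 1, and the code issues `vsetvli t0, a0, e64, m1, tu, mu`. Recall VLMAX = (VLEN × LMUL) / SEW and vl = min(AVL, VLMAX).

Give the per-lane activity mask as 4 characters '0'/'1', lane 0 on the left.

predicate = 1000

lanes per group: 256·1/64 = 4
vl = min(AVL, VLMAX) = min(1, 4) = 1
bits (lane 0 leftmost): 1000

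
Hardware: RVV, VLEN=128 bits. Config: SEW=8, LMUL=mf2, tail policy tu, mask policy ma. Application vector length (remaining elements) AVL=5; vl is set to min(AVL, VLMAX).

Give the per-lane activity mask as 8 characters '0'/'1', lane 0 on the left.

VLMAX = VLEN×LMUL/SEW = 128×1/2/8 = 8
vl ← min(5, 8) = 5
bits (lane 0 leftmost): 11111000

predicate = 11111000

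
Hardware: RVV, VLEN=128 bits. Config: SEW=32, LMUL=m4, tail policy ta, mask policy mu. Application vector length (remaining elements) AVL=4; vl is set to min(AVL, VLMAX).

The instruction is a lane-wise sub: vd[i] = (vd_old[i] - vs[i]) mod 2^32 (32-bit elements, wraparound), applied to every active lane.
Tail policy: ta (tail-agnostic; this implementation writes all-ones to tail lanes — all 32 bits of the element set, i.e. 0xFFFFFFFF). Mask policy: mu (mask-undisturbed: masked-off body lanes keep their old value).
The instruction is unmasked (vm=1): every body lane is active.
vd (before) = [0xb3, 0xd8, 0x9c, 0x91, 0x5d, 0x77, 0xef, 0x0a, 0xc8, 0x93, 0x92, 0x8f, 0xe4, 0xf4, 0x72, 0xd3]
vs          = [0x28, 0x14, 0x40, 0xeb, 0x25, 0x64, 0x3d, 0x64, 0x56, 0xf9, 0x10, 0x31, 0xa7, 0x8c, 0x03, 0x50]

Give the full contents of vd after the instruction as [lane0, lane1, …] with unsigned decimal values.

vd = [139, 196, 92, 4294967206, 4294967295, 4294967295, 4294967295, 4294967295, 4294967295, 4294967295, 4294967295, 4294967295, 4294967295, 4294967295, 4294967295, 4294967295]

VLMAX = VLEN×LMUL/SEW = 128×4/32 = 16
vl = min(AVL, VLMAX) = min(4, 16) = 4
lane  0: sub(0xb3,0x28) ⇒ 0x8b
lane  1: sub(0xd8,0x14) ⇒ 0xc4
lane  2: sub(0x9c,0x40) ⇒ 0x5c
lane  3: sub(0x91,0xeb) ⇒ 0xffffffa6
lane  4: tail/ones ⇒ 0xffffffff
lane  5: tail/ones ⇒ 0xffffffff
lane  6: tail/ones ⇒ 0xffffffff
lane  7: tail/ones ⇒ 0xffffffff
lane  8: tail/ones ⇒ 0xffffffff
lane  9: tail/ones ⇒ 0xffffffff
lane 10: tail/ones ⇒ 0xffffffff
lane 11: tail/ones ⇒ 0xffffffff
lane 12: tail/ones ⇒ 0xffffffff
lane 13: tail/ones ⇒ 0xffffffff
lane 14: tail/ones ⇒ 0xffffffff
lane 15: tail/ones ⇒ 0xffffffff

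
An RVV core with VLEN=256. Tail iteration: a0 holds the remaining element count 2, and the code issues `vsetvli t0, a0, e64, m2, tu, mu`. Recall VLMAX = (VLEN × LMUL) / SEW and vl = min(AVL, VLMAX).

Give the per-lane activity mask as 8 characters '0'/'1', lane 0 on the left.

VLMAX = VLEN×LMUL/SEW = 256×2/64 = 8
vl ← min(2, 8) = 2
bits (lane 0 leftmost): 11000000

predicate = 11000000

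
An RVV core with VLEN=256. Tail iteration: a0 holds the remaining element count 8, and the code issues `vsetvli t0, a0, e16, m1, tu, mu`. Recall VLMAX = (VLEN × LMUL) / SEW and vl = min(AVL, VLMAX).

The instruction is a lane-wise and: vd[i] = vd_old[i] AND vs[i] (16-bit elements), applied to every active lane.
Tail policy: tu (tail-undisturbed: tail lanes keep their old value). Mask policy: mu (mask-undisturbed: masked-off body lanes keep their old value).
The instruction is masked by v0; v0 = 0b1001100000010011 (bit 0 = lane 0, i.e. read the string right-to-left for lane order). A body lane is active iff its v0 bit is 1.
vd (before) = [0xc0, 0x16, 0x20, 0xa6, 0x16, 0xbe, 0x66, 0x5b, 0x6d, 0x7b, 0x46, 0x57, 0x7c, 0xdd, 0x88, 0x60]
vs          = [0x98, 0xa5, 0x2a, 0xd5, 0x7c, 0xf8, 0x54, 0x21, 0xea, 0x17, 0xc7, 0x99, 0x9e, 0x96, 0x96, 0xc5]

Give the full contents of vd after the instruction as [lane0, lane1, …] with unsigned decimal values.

vd = [128, 4, 32, 166, 20, 190, 102, 91, 109, 123, 70, 87, 124, 221, 136, 96]

VLMAX = (256 × 1) / 16 = 16 lanes
vl ← min(8, 16) = 8
[0] and(0xc0,0x98) = 0x80
[1] and(0x16,0xa5) = 0x04
[2] mask-off/keep = 0x20
[3] mask-off/keep = 0xa6
[4] and(0x16,0x7c) = 0x14
[5] mask-off/keep = 0xbe
[6] mask-off/keep = 0x66
[7] mask-off/keep = 0x5b
[8] tail/keep = 0x6d
[9] tail/keep = 0x7b
[10] tail/keep = 0x46
[11] tail/keep = 0x57
[12] tail/keep = 0x7c
[13] tail/keep = 0xdd
[14] tail/keep = 0x88
[15] tail/keep = 0x60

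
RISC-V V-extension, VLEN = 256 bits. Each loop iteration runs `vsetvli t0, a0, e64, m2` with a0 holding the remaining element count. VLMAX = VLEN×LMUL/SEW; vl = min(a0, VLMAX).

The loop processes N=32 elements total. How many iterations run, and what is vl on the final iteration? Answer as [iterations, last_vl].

[iterations, last_vl] = [4, 8]

VLMAX = (256 × 2) / 64 = 8 lanes
iterations = ceil(32/8) = 4; final-pass vl = 8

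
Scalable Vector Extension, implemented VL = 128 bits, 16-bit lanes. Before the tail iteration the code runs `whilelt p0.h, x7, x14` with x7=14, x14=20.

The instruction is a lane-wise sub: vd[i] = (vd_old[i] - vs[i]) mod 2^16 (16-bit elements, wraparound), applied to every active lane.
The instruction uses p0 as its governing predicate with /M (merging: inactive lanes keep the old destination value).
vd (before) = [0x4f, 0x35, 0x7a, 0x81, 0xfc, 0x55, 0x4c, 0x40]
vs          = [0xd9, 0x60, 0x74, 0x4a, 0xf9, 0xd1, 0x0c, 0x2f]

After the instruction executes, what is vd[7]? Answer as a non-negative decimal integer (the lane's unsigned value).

vd[7] = 64

register lanes = 128/16 = 8
whilelt: lane j active iff 14+j < 20 → j < 6 → 6 active
  i=0: sub(0x4f,0xd9) → 65398
  i=1: sub(0x35,0x60) → 65493
  i=2: sub(0x7a,0x74) → 6
  i=3: sub(0x81,0x4a) → 55
  i=4: sub(0xfc,0xf9) → 3
  i=5: sub(0x55,0xd1) → 65412
  i=6: tail/keep → 76
  i=7: tail/keep → 64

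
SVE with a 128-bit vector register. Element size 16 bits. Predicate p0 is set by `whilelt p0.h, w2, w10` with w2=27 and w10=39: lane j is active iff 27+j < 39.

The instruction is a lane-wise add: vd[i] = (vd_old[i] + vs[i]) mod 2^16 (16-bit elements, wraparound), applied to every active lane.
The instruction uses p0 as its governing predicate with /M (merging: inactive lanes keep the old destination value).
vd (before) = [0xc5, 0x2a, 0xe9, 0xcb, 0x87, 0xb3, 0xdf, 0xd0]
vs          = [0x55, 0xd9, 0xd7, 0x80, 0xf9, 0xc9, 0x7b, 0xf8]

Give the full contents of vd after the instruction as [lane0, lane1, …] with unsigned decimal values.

vd = [282, 259, 448, 331, 384, 380, 346, 456]

lane count: 128 div 16 = 8
whilelt: lane j active iff 27+j < 39 → j < 12 → 8 active
lane  0: add(0xc5,0x55) ⇒ 0x11a
lane  1: add(0x2a,0xd9) ⇒ 0x103
lane  2: add(0xe9,0xd7) ⇒ 0x1c0
lane  3: add(0xcb,0x80) ⇒ 0x14b
lane  4: add(0x87,0xf9) ⇒ 0x180
lane  5: add(0xb3,0xc9) ⇒ 0x17c
lane  6: add(0xdf,0x7b) ⇒ 0x15a
lane  7: add(0xd0,0xf8) ⇒ 0x1c8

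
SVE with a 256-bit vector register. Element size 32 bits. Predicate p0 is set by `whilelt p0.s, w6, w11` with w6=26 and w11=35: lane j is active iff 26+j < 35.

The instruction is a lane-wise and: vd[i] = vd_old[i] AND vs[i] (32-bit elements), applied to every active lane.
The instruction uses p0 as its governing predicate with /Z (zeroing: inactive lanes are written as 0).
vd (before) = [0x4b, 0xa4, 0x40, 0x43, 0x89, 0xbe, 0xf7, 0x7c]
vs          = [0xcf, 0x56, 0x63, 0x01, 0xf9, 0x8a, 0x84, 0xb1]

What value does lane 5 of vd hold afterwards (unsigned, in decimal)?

vd[5] = 138

256-bit reg / 32-bit elem → 8 lanes
active while 26+j < 35, i.e. j ∈ [0,9) capped at 8 ⇒ 8
  i=0: and(0x4b,0xcf) → 75
  i=1: and(0xa4,0x56) → 4
  i=2: and(0x40,0x63) → 64
  i=3: and(0x43,0x01) → 1
  i=4: and(0x89,0xf9) → 137
  i=5: and(0xbe,0x8a) → 138
  i=6: and(0xf7,0x84) → 132
  i=7: and(0x7c,0xb1) → 48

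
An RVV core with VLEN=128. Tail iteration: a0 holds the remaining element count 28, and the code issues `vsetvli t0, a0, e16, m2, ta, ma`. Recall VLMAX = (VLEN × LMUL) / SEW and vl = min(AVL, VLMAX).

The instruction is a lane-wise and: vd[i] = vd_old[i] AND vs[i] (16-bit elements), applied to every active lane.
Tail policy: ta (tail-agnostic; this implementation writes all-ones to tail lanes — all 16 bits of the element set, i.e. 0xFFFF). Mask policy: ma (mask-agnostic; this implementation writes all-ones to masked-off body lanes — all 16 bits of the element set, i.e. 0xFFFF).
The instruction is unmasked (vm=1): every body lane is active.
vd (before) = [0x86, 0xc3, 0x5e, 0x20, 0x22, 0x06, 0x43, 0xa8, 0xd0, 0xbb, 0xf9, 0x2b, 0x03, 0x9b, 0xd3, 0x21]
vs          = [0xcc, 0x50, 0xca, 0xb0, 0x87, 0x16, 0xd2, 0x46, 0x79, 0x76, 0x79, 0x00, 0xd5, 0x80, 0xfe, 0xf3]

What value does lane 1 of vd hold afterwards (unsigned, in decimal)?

lanes per group: 128·2/16 = 16
AVL=28 > VLMAX=16, so vl = 16
  i=0: and(0x86,0xcc) → 132
  i=1: and(0xc3,0x50) → 64
  i=2: and(0x5e,0xca) → 74
  i=3: and(0x20,0xb0) → 32
  i=4: and(0x22,0x87) → 2
  i=5: and(0x06,0x16) → 6
  i=6: and(0x43,0xd2) → 66
  i=7: and(0xa8,0x46) → 0
  i=8: and(0xd0,0x79) → 80
  i=9: and(0xbb,0x76) → 50
  i=10: and(0xf9,0x79) → 121
  i=11: and(0x2b,0x00) → 0
  i=12: and(0x03,0xd5) → 1
  i=13: and(0x9b,0x80) → 128
  i=14: and(0xd3,0xfe) → 210
  i=15: and(0x21,0xf3) → 33

vd[1] = 64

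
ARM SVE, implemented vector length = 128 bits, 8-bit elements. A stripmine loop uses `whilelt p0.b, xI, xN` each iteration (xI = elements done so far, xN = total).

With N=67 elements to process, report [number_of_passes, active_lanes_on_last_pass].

128-bit reg / 8-bit elem → 16 lanes
iterations = ceil(67/16) = 5; final-pass vl = 3

[iterations, last_vl] = [5, 3]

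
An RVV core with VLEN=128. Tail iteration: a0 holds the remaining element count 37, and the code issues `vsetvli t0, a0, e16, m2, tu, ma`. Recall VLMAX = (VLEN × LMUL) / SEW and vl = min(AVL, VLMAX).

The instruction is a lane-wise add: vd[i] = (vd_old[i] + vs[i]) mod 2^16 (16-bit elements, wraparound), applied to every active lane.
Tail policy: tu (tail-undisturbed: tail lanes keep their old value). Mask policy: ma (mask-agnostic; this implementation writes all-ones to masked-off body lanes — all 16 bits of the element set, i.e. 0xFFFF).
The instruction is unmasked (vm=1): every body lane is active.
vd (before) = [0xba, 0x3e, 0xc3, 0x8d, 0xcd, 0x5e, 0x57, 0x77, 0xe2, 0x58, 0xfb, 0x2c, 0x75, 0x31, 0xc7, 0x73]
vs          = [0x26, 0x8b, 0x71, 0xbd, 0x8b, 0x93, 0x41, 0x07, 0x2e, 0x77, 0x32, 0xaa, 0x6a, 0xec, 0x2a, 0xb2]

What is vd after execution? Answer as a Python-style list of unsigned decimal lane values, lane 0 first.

lanes per group: 128·2/16 = 16
vl ← min(37, 16) = 16
[0] add(0xba,0x26) = 0xe0
[1] add(0x3e,0x8b) = 0xc9
[2] add(0xc3,0x71) = 0x134
[3] add(0x8d,0xbd) = 0x14a
[4] add(0xcd,0x8b) = 0x158
[5] add(0x5e,0x93) = 0xf1
[6] add(0x57,0x41) = 0x98
[7] add(0x77,0x07) = 0x7e
[8] add(0xe2,0x2e) = 0x110
[9] add(0x58,0x77) = 0xcf
[10] add(0xfb,0x32) = 0x12d
[11] add(0x2c,0xaa) = 0xd6
[12] add(0x75,0x6a) = 0xdf
[13] add(0x31,0xec) = 0x11d
[14] add(0xc7,0x2a) = 0xf1
[15] add(0x73,0xb2) = 0x125

vd = [224, 201, 308, 330, 344, 241, 152, 126, 272, 207, 301, 214, 223, 285, 241, 293]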